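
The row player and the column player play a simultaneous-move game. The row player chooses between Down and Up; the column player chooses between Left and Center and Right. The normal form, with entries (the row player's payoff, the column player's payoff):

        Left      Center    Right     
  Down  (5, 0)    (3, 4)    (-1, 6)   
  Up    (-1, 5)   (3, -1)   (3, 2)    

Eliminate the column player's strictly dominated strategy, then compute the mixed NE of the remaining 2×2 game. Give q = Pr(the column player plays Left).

q = 2/5

The column player's strategy Center is strictly dominated by Right: 6 > 4 and 2 > -1. Eliminate Center.
In a mixed equilibrium the row player is indifferent between Down and Up; this condition fixes q.
  the row player's payoff to Down: q·5 + (1−q)·(-1) = 6q - 1
  the row player's payoff to Up: q·(-1) + (1−q)·3 = -4q + 3
  6q - 1 = -4q + 3  ⇒  10q = 4  ⇒  q = 2/5.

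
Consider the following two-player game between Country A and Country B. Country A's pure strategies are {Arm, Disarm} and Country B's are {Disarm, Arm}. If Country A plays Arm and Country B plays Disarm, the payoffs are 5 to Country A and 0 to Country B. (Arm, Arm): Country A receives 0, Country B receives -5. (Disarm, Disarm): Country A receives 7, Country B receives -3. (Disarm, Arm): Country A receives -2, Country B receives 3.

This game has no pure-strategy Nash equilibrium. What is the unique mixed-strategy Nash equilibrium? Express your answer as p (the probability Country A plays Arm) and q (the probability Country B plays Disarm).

p = 6/11, q = 1/2

Country B's indifference between Disarm and Arm determines Country A's mixing probability p:
  Country B's payoff to Disarm: p·0 + (1−p)·(-3) = 3p - 3
  Country B's payoff to Arm: p·(-5) + (1−p)·3 = -8p + 3
  3p - 3 = -8p + 3  ⇒  11p = 6  ⇒  p = 6/11.
In a mixed equilibrium Country A is indifferent between Arm and Disarm; this condition fixes q.
  Country A's payoff to Arm: q·5 + (1−q)·0 = 5q
  Country A's payoff to Disarm: q·7 + (1−q)·(-2) = 9q - 2
  5q = 9q - 2  ⇒  -4q = -2  ⇒  q = 1/2.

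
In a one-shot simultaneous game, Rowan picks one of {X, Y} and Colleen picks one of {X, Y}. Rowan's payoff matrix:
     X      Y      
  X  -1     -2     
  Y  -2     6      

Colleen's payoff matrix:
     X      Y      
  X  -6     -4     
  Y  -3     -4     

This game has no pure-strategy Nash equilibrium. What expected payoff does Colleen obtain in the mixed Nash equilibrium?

-4

In a mixed equilibrium Colleen is indifferent between X and Y; this condition fixes p.
  Colleen's payoff from X: p·(-6) + (1−p)·(-3) = -3p - 3
  Colleen's payoff from Y: p·(-4) + (1−p)·(-4) = -4
  -3p - 3 = -4  ⇒  -3p = -1  ⇒  p = 1/3.
At equilibrium Colleen is indifferent across columns, so Colleen's payoff equals the payoff from X: (1/3)·(-6) + (2/3)·(-3) = -4.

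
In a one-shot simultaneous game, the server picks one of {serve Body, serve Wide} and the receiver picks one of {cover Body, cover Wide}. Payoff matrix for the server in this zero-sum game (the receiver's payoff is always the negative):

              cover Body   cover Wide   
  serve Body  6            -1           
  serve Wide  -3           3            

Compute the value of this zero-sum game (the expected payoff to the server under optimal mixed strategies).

The receiver's mix must leave the server indifferent between serve Body and serve Wide.
  the server's payoff from serve Body: q·6 + (1−q)·(-1) = 7q - 1
  the server's payoff from serve Wide: q·(-3) + (1−q)·3 = -6q + 3
  7q - 1 = -6q + 3  ⇒  13q = 4  ⇒  q = 4/13.
The value is the server's expected payoff against this mix (using serve Body): (4/13)·6 + (9/13)·(-1) = 15/13.

v = 15/13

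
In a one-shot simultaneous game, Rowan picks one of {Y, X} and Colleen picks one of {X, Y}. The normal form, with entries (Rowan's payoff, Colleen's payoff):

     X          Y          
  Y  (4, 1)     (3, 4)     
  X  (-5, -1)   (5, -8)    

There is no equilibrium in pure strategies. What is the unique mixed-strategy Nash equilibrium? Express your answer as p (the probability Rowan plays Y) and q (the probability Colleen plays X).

p = 7/10, q = 2/11

In a mixed equilibrium Colleen is indifferent between X and Y; this condition fixes p.
  Colleen's expected payoff from X: p·1 + (1−p)·(-1) = 2p - 1
  Colleen's expected payoff from Y: p·4 + (1−p)·(-8) = 12p - 8
  2p - 1 = 12p - 8  ⇒  -10p = -7  ⇒  p = 7/10.
Set Rowan's expected payoff from Y equal to that from X:
  Rowan's expected payoff from Y: q·4 + (1−q)·3 = q + 3
  Rowan's expected payoff from X: q·(-5) + (1−q)·5 = -10q + 5
  q + 3 = -10q + 5  ⇒  11q = 2  ⇒  q = 2/11.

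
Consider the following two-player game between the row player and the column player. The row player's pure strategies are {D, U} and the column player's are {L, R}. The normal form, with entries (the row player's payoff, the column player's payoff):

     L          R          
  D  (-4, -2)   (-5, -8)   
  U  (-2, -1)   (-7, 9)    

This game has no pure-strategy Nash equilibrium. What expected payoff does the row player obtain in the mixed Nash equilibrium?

The row player's indifference between D and U determines the column player's mixing probability q:
  the row player's expected payoff from D: q·(-4) + (1−q)·(-5) = q - 5
  the row player's expected payoff from U: q·(-2) + (1−q)·(-7) = 5q - 7
  q - 5 = 5q - 7  ⇒  -4q = -2  ⇒  q = 1/2.
At equilibrium the row player is indifferent across rows, so the row player's payoff equals the payoff from D: (1/2)·(-4) + (1/2)·(-5) = -9/2.

-9/2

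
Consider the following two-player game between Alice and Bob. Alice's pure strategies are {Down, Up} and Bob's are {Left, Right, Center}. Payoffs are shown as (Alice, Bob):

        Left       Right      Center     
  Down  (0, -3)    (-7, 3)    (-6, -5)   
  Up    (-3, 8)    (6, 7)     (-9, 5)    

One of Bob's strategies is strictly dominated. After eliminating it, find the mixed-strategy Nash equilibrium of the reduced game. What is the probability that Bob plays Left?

Bob's strategy Center is strictly dominated by Left: -3 > -5 and 8 > 5. Eliminate Center.
For Alice to be willing to mix, Alice must be indifferent between Down and Up, which pins down Bob's mix.
  Alice's payoff from Down: q·0 + (1−q)·(-7) = 7q - 7
  Alice's payoff from Up: q·(-3) + (1−q)·6 = -9q + 6
  7q - 7 = -9q + 6  ⇒  16q = 13  ⇒  q = 13/16.

q = 13/16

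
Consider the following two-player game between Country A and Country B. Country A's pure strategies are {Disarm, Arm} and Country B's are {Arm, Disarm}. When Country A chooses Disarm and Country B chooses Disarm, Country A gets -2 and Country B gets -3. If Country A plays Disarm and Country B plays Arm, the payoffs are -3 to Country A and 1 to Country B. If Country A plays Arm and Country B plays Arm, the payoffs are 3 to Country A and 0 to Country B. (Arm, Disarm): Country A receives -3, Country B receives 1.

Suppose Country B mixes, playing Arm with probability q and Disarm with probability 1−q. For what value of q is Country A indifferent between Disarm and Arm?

q = 1/7

For Country A to be willing to mix, Country A must be indifferent between Disarm and Arm, which pins down Country B's mix.
  Country A's expected payoff from Disarm: q·(-3) + (1−q)·(-2) = -q - 2
  Country A's expected payoff from Arm: q·3 + (1−q)·(-3) = 6q - 3
  -q - 2 = 6q - 3  ⇒  -7q = -1  ⇒  q = 1/7.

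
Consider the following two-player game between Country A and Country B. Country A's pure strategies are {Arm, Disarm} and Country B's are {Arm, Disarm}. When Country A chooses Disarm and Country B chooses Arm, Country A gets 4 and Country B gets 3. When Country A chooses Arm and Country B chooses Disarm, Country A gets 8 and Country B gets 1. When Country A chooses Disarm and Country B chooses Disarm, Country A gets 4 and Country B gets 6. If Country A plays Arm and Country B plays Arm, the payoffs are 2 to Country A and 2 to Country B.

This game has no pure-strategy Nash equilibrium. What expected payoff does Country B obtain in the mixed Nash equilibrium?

For Country B to be willing to mix, Country B must be indifferent between Arm and Disarm, which pins down Country A's mix.
  Country B's expected payoff from Arm: p·2 + (1−p)·3 = -p + 3
  Country B's expected payoff from Disarm: p·1 + (1−p)·6 = -5p + 6
  -p + 3 = -5p + 6  ⇒  4p = 3  ⇒  p = 3/4.
At equilibrium Country B is indifferent across columns, so Country B's payoff equals the payoff from Arm: (3/4)·2 + (1/4)·3 = 9/4.

9/4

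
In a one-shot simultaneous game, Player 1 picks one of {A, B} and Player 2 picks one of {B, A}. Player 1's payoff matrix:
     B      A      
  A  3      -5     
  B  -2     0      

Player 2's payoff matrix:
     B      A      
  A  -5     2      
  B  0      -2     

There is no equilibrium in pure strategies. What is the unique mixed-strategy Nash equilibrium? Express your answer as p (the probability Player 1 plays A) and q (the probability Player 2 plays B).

p = 2/9, q = 1/2

For Player 2 to be willing to mix, Player 2 must be indifferent between B and A, which pins down Player 1's mix.
  Player 2's expected payoff from B: p·(-5) + (1−p)·0 = -5p
  Player 2's expected payoff from A: p·2 + (1−p)·(-2) = 4p - 2
  -5p = 4p - 2  ⇒  -9p = -2  ⇒  p = 2/9.
Set Player 1's expected payoff from A equal to that from B:
  Player 1's payoff to A: q·3 + (1−q)·(-5) = 8q - 5
  Player 1's payoff to B: q·(-2) + (1−q)·0 = -2q
  8q - 5 = -2q  ⇒  10q = 5  ⇒  q = 1/2.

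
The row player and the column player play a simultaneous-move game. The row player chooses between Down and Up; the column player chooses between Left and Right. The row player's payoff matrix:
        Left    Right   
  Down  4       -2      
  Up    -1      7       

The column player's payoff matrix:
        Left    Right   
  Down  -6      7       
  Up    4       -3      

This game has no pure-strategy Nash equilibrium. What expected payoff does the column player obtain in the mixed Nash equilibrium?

In a mixed equilibrium the column player is indifferent between Left and Right; this condition fixes p.
  the column player's payoff from Left: p·(-6) + (1−p)·4 = -10p + 4
  the column player's payoff from Right: p·7 + (1−p)·(-3) = 10p - 3
  -10p + 4 = 10p - 3  ⇒  -20p = -7  ⇒  p = 7/20.
At equilibrium the column player is indifferent across columns, so the column player's payoff equals the payoff from Left: (7/20)·(-6) + (13/20)·4 = 1/2.

1/2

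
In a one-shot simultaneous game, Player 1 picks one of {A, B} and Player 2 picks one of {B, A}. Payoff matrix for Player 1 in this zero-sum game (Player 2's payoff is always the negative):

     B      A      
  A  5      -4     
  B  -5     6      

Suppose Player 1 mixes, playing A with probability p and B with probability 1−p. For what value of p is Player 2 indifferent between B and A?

p = 11/20

Set Player 2's expected payoff from B equal to that from A:
  Player 2's payoff from B: p·(-5) + (1−p)·5 = -10p + 5
  Player 2's payoff from A: p·4 + (1−p)·(-6) = 10p - 6
  -10p + 5 = 10p - 6  ⇒  -20p = -11  ⇒  p = 11/20.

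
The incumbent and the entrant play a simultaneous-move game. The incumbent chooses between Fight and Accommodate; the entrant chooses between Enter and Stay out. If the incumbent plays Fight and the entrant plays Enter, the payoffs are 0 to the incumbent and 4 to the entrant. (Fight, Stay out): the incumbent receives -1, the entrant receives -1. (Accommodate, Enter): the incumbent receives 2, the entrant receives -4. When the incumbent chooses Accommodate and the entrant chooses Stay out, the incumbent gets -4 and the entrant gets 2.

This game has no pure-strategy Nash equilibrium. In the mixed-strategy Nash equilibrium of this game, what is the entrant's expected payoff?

Set the entrant's expected payoff from Enter equal to that from Stay out:
  the entrant's payoff to Enter: p·4 + (1−p)·(-4) = 8p - 4
  the entrant's payoff to Stay out: p·(-1) + (1−p)·2 = -3p + 2
  8p - 4 = -3p + 2  ⇒  11p = 6  ⇒  p = 6/11.
At equilibrium the entrant is indifferent across columns, so the entrant's payoff equals the payoff from Enter: (6/11)·4 + (5/11)·(-4) = 4/11.

4/11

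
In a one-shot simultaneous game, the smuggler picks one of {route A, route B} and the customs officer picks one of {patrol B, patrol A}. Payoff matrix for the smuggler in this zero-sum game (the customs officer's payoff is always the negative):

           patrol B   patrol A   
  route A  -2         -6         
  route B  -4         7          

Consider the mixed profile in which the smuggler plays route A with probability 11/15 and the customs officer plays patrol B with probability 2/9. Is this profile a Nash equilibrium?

Given the customs officer's mix q = 2/9, the smuggler's payoff from route A is -46/9 but from route B is 41/9. The smuggler strictly prefers route B, so the smuggler would not mix.
So the proposed profile is not a Nash equilibrium.

No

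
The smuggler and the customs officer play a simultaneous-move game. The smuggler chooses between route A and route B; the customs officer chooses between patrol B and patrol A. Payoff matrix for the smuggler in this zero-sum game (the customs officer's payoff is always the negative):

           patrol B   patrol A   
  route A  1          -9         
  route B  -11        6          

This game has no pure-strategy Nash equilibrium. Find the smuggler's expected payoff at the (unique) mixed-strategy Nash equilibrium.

The customs officer's mix must leave the smuggler indifferent between route A and route B.
  the smuggler's payoff to route A: q·1 + (1−q)·(-9) = 10q - 9
  the smuggler's payoff to route B: q·(-11) + (1−q)·6 = -17q + 6
  10q - 9 = -17q + 6  ⇒  27q = 15  ⇒  q = 5/9.
At equilibrium the smuggler is indifferent across rows, so the smuggler's payoff equals the payoff from route A: (5/9)·1 + (4/9)·(-9) = -31/9.

-31/9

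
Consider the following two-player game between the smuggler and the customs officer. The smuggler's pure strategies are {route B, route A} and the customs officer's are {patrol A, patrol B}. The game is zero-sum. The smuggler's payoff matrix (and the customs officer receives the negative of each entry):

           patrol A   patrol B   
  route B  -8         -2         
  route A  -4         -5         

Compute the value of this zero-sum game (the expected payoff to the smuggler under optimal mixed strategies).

The smuggler's indifference between route B and route A determines the customs officer's mixing probability q:
  the smuggler's payoff to route B: q·(-8) + (1−q)·(-2) = -6q - 2
  the smuggler's payoff to route A: q·(-4) + (1−q)·(-5) = q - 5
  -6q - 2 = q - 5  ⇒  -7q = -3  ⇒  q = 3/7.
The value is the smuggler's expected payoff against this mix (using route B): (3/7)·(-8) + (4/7)·(-2) = -32/7.

v = -32/7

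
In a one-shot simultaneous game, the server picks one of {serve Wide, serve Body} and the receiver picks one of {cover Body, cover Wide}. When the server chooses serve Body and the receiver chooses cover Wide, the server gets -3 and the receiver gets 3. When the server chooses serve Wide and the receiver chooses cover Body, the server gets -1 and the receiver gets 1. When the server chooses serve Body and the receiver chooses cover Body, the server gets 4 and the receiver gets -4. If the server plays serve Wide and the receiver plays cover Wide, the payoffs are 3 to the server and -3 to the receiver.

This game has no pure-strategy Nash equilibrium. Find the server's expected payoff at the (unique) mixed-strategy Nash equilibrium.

Set the server's expected payoff from serve Wide equal to that from serve Body:
  the server's expected payoff from serve Wide: q·(-1) + (1−q)·3 = -4q + 3
  the server's expected payoff from serve Body: q·4 + (1−q)·(-3) = 7q - 3
  -4q + 3 = 7q - 3  ⇒  -11q = -6  ⇒  q = 6/11.
At equilibrium the server is indifferent across rows, so the server's payoff equals the payoff from serve Wide: (6/11)·(-1) + (5/11)·3 = 9/11.

9/11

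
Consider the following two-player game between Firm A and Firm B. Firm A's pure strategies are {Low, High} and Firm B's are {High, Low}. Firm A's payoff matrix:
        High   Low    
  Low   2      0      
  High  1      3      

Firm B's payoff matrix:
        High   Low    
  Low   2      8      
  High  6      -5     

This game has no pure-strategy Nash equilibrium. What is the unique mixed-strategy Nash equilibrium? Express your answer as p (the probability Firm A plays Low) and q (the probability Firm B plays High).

p = 11/17, q = 3/4

For Firm B to be willing to mix, Firm B must be indifferent between High and Low, which pins down Firm A's mix.
  Firm B's payoff from High: p·2 + (1−p)·6 = -4p + 6
  Firm B's payoff from Low: p·8 + (1−p)·(-5) = 13p - 5
  -4p + 6 = 13p - 5  ⇒  -17p = -11  ⇒  p = 11/17.
Firm A's indifference between Low and High determines Firm B's mixing probability q:
  Firm A's payoff from Low: q·2 + (1−q)·0 = 2q
  Firm A's payoff from High: q·1 + (1−q)·3 = -2q + 3
  2q = -2q + 3  ⇒  4q = 3  ⇒  q = 3/4.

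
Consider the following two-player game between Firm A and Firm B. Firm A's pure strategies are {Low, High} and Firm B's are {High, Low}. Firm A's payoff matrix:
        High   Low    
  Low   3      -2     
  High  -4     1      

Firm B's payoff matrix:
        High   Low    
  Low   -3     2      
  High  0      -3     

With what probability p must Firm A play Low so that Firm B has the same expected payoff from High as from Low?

In a mixed equilibrium Firm B is indifferent between High and Low; this condition fixes p.
  Firm B's payoff from High: p·(-3) + (1−p)·0 = -3p
  Firm B's payoff from Low: p·2 + (1−p)·(-3) = 5p - 3
  -3p = 5p - 3  ⇒  -8p = -3  ⇒  p = 3/8.

p = 3/8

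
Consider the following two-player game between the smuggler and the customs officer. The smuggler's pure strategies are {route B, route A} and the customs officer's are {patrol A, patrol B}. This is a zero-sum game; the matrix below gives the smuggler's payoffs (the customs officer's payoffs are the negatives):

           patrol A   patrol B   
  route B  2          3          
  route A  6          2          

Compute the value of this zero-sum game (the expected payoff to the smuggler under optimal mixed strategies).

For the smuggler to be willing to mix, the smuggler must be indifferent between route B and route A, which pins down the customs officer's mix.
  the smuggler's payoff to route B: q·2 + (1−q)·3 = -q + 3
  the smuggler's payoff to route A: q·6 + (1−q)·2 = 4q + 2
  -q + 3 = 4q + 2  ⇒  -5q = -1  ⇒  q = 1/5.
The value is the smuggler's expected payoff against this mix (using route B): (1/5)·2 + (4/5)·3 = 14/5.

v = 14/5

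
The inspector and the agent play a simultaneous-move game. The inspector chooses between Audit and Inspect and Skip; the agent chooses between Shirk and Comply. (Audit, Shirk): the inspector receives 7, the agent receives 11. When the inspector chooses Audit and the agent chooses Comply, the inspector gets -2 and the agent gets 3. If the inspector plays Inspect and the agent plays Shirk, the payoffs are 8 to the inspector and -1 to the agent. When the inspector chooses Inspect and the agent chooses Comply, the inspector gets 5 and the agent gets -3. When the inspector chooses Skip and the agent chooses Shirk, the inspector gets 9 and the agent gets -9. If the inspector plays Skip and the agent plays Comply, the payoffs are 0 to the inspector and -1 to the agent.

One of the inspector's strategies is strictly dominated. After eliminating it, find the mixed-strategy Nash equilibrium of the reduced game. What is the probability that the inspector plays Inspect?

The inspector's strategy Audit is strictly dominated by Skip: 9 > 7 and 0 > -2. Eliminate Audit.
The agent's indifference between Shirk and Comply determines the inspector's mixing probability p:
  the agent's expected payoff from Shirk: p·(-1) + (1−p)·(-9) = 8p - 9
  the agent's expected payoff from Comply: p·(-3) + (1−p)·(-1) = -2p - 1
  8p - 9 = -2p - 1  ⇒  10p = 8  ⇒  p = 4/5.

p = 4/5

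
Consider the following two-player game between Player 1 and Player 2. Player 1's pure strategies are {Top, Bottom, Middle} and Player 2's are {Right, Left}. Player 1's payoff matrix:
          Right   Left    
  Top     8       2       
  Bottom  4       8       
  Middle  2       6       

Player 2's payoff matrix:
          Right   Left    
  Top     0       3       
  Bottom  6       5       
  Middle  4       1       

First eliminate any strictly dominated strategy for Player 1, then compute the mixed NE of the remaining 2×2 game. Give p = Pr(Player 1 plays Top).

p = 1/4

Player 1's strategy Middle is strictly dominated by Bottom: 4 > 2 and 8 > 6. Eliminate Middle.
For Player 2 to be willing to mix, Player 2 must be indifferent between Right and Left, which pins down Player 1's mix.
  Player 2's expected payoff from Right: p·0 + (1−p)·6 = -6p + 6
  Player 2's expected payoff from Left: p·3 + (1−p)·5 = -2p + 5
  -6p + 6 = -2p + 5  ⇒  -4p = -1  ⇒  p = 1/4.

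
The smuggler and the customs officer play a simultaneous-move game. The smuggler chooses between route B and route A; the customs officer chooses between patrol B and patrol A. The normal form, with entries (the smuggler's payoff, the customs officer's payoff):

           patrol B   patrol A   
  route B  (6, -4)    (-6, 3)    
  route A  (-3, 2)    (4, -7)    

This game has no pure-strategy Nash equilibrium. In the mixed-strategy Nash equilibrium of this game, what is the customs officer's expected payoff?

The smuggler's mix must leave the customs officer indifferent between patrol B and patrol A.
  the customs officer's payoff from patrol B: p·(-4) + (1−p)·2 = -6p + 2
  the customs officer's payoff from patrol A: p·3 + (1−p)·(-7) = 10p - 7
  -6p + 2 = 10p - 7  ⇒  -16p = -9  ⇒  p = 9/16.
At equilibrium the customs officer is indifferent across columns, so the customs officer's payoff equals the payoff from patrol B: (9/16)·(-4) + (7/16)·2 = -11/8.

-11/8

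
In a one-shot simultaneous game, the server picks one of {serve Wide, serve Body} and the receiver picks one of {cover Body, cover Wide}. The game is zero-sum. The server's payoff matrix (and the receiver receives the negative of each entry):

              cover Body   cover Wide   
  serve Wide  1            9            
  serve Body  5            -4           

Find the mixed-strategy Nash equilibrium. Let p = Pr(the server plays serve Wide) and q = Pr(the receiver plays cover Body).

Set the receiver's expected payoff from cover Body equal to that from cover Wide:
  the receiver's expected payoff from cover Body: p·(-1) + (1−p)·(-5) = 4p - 5
  the receiver's expected payoff from cover Wide: p·(-9) + (1−p)·4 = -13p + 4
  4p - 5 = -13p + 4  ⇒  17p = 9  ⇒  p = 9/17.
Set the server's expected payoff from serve Wide equal to that from serve Body:
  the server's payoff from serve Wide: q·1 + (1−q)·9 = -8q + 9
  the server's payoff from serve Body: q·5 + (1−q)·(-4) = 9q - 4
  -8q + 9 = 9q - 4  ⇒  -17q = -13  ⇒  q = 13/17.

p = 9/17, q = 13/17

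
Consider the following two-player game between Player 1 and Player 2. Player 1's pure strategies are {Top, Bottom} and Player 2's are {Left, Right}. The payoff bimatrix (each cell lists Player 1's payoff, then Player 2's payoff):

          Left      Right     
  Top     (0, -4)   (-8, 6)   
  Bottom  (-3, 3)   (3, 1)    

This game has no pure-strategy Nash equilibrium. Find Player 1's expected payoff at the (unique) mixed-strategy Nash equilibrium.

For Player 1 to be willing to mix, Player 1 must be indifferent between Top and Bottom, which pins down Player 2's mix.
  Player 1's payoff from Top: q·0 + (1−q)·(-8) = 8q - 8
  Player 1's payoff from Bottom: q·(-3) + (1−q)·3 = -6q + 3
  8q - 8 = -6q + 3  ⇒  14q = 11  ⇒  q = 11/14.
At equilibrium Player 1 is indifferent across rows, so Player 1's payoff equals the payoff from Top: (11/14)·0 + (3/14)·(-8) = -12/7.

-12/7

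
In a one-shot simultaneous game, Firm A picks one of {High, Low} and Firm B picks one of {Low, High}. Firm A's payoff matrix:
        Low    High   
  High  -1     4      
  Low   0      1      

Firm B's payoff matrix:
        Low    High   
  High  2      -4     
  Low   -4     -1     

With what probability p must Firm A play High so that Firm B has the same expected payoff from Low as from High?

p = 1/3

For Firm B to be willing to mix, Firm B must be indifferent between Low and High, which pins down Firm A's mix.
  Firm B's payoff to Low: p·2 + (1−p)·(-4) = 6p - 4
  Firm B's payoff to High: p·(-4) + (1−p)·(-1) = -3p - 1
  6p - 4 = -3p - 1  ⇒  9p = 3  ⇒  p = 1/3.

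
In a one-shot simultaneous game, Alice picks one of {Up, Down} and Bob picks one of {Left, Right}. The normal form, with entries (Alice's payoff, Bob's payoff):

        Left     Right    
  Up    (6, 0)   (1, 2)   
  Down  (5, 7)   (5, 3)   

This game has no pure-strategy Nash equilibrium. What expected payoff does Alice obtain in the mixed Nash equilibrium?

Alice's indifference between Up and Down determines Bob's mixing probability q:
  Alice's payoff to Up: q·6 + (1−q)·1 = 5q + 1
  Alice's payoff to Down: q·5 + (1−q)·5 = 5
  5q + 1 = 5  ⇒  5q = 4  ⇒  q = 4/5.
At equilibrium Alice is indifferent across rows, so Alice's payoff equals the payoff from Up: (4/5)·6 + (1/5)·1 = 5.

5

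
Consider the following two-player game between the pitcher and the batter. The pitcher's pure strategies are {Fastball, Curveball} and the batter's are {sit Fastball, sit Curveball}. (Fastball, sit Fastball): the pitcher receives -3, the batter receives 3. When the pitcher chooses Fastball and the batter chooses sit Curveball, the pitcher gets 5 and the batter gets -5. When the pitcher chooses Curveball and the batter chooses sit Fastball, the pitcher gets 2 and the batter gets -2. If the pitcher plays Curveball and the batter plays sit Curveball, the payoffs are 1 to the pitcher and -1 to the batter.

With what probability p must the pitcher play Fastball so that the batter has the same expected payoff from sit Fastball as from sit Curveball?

p = 1/9

In a mixed equilibrium the batter is indifferent between sit Fastball and sit Curveball; this condition fixes p.
  the batter's payoff from sit Fastball: p·3 + (1−p)·(-2) = 5p - 2
  the batter's payoff from sit Curveball: p·(-5) + (1−p)·(-1) = -4p - 1
  5p - 2 = -4p - 1  ⇒  9p = 1  ⇒  p = 1/9.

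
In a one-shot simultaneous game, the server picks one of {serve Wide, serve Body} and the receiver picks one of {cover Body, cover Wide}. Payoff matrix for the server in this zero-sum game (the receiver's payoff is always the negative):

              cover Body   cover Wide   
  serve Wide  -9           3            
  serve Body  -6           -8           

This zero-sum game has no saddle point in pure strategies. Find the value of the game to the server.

v = -45/7

The server's indifference between serve Wide and serve Body determines the receiver's mixing probability q:
  the server's expected payoff from serve Wide: q·(-9) + (1−q)·3 = -12q + 3
  the server's expected payoff from serve Body: q·(-6) + (1−q)·(-8) = 2q - 8
  -12q + 3 = 2q - 8  ⇒  -14q = -11  ⇒  q = 11/14.
The value is the server's expected payoff against this mix (using serve Wide): (11/14)·(-9) + (3/14)·3 = -45/7.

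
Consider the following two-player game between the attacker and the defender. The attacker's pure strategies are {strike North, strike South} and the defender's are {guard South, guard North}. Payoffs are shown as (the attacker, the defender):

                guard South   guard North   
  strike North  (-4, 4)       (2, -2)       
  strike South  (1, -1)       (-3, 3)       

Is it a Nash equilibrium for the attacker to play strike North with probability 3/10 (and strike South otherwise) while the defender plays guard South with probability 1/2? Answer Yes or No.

Given the attacker's mix p = 3/10, the defender's payoff from guard South is 1/2 but from guard North is 3/2. The defender strictly prefers guard North, so the defender would not mix.
So the proposed profile is not a Nash equilibrium.

No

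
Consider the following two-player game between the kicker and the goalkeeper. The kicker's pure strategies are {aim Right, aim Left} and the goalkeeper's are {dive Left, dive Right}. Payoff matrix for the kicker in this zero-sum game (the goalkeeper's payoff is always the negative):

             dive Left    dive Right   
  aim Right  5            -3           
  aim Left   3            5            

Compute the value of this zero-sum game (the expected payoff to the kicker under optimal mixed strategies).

For the kicker to be willing to mix, the kicker must be indifferent between aim Right and aim Left, which pins down the goalkeeper's mix.
  the kicker's expected payoff from aim Right: q·5 + (1−q)·(-3) = 8q - 3
  the kicker's expected payoff from aim Left: q·3 + (1−q)·5 = -2q + 5
  8q - 3 = -2q + 5  ⇒  10q = 8  ⇒  q = 4/5.
The value is the kicker's expected payoff against this mix (using aim Right): (4/5)·5 + (1/5)·(-3) = 17/5.

v = 17/5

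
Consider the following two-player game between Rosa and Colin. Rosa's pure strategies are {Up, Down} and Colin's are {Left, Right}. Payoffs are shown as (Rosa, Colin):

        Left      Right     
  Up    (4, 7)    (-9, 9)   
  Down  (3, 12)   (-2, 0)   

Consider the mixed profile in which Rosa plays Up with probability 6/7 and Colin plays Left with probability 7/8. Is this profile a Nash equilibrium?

Yes

Check Colin's indifference given Rosa's mix p = 6/7:
  payoff from Left = 54/7; payoff from Right = 54/7 — equal.
Check Rosa's indifference given Colin's mix q = 7/8:
  payoff from Up = 19/8; payoff from Down = 19/8 — equal.
Both players are indifferent, so neither can profitably deviate.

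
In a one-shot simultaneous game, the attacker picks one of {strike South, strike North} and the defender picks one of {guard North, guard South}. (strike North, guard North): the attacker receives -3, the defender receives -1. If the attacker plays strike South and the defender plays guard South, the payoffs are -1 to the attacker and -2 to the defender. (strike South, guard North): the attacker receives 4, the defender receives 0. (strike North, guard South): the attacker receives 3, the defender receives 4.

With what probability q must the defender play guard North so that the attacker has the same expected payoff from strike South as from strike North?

q = 4/11

The attacker's indifference between strike South and strike North determines the defender's mixing probability q:
  the attacker's expected payoff from strike South: q·4 + (1−q)·(-1) = 5q - 1
  the attacker's expected payoff from strike North: q·(-3) + (1−q)·3 = -6q + 3
  5q - 1 = -6q + 3  ⇒  11q = 4  ⇒  q = 4/11.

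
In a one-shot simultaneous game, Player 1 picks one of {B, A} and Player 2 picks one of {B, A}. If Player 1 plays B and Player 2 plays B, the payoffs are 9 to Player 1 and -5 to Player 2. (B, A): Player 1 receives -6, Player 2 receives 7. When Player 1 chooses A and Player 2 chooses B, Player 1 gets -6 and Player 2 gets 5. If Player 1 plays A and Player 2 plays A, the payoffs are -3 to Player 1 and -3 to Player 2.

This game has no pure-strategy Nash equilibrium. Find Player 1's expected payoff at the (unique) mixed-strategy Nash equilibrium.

-7/2

Set Player 1's expected payoff from B equal to that from A:
  Player 1's expected payoff from B: q·9 + (1−q)·(-6) = 15q - 6
  Player 1's expected payoff from A: q·(-6) + (1−q)·(-3) = -3q - 3
  15q - 6 = -3q - 3  ⇒  18q = 3  ⇒  q = 1/6.
At equilibrium Player 1 is indifferent across rows, so Player 1's payoff equals the payoff from B: (1/6)·9 + (5/6)·(-6) = -7/2.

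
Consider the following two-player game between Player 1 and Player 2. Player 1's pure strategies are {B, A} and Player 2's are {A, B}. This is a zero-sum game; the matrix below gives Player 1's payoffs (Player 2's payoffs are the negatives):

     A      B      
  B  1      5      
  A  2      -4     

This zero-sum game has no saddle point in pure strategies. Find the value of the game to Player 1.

Player 1's indifference between B and A determines Player 2's mixing probability q:
  Player 1's payoff from B: q·1 + (1−q)·5 = -4q + 5
  Player 1's payoff from A: q·2 + (1−q)·(-4) = 6q - 4
  -4q + 5 = 6q - 4  ⇒  -10q = -9  ⇒  q = 9/10.
The value is Player 1's expected payoff against this mix (using B): (9/10)·1 + (1/10)·5 = 7/5.

v = 7/5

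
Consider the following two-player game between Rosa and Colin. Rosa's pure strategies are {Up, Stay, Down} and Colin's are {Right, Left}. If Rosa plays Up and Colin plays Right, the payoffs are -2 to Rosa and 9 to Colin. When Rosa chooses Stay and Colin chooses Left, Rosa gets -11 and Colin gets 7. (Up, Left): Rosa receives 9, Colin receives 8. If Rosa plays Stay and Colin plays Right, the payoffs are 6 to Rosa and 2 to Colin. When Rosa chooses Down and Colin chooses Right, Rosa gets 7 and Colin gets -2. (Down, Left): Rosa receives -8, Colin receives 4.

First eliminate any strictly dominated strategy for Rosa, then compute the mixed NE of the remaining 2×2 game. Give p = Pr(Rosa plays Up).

Rosa's strategy Stay is strictly dominated by Down: 7 > 6 and -8 > -11. Eliminate Stay.
For Colin to be willing to mix, Colin must be indifferent between Right and Left, which pins down Rosa's mix.
  Colin's expected payoff from Right: p·9 + (1−p)·(-2) = 11p - 2
  Colin's expected payoff from Left: p·8 + (1−p)·4 = 4p + 4
  11p - 2 = 4p + 4  ⇒  7p = 6  ⇒  p = 6/7.

p = 6/7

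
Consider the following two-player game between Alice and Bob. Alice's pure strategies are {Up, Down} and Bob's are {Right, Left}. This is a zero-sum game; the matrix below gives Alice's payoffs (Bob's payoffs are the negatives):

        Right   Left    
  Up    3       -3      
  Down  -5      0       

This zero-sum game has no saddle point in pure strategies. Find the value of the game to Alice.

v = -15/11

For Alice to be willing to mix, Alice must be indifferent between Up and Down, which pins down Bob's mix.
  Alice's payoff to Up: q·3 + (1−q)·(-3) = 6q - 3
  Alice's payoff to Down: q·(-5) + (1−q)·0 = -5q
  6q - 3 = -5q  ⇒  11q = 3  ⇒  q = 3/11.
The value is Alice's expected payoff against this mix (using Up): (3/11)·3 + (8/11)·(-3) = -15/11.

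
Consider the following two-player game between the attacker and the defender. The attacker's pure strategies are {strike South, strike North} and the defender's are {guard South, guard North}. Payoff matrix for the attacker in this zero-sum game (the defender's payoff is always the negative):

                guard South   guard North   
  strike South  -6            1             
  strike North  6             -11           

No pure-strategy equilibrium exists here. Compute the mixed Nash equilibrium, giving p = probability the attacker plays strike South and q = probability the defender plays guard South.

In a mixed equilibrium the defender is indifferent between guard South and guard North; this condition fixes p.
  the defender's payoff from guard South: p·6 + (1−p)·(-6) = 12p - 6
  the defender's payoff from guard North: p·(-1) + (1−p)·11 = -12p + 11
  12p - 6 = -12p + 11  ⇒  24p = 17  ⇒  p = 17/24.
The attacker's indifference between strike South and strike North determines the defender's mixing probability q:
  the attacker's expected payoff from strike South: q·(-6) + (1−q)·1 = -7q + 1
  the attacker's expected payoff from strike North: q·6 + (1−q)·(-11) = 17q - 11
  -7q + 1 = 17q - 11  ⇒  -24q = -12  ⇒  q = 1/2.

p = 17/24, q = 1/2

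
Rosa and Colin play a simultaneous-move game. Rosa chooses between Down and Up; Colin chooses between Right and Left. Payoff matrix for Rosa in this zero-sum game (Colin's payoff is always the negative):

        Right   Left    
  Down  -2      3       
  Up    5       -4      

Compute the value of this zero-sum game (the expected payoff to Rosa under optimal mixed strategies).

v = 1/2

Set Rosa's expected payoff from Down equal to that from Up:
  Rosa's payoff to Down: q·(-2) + (1−q)·3 = -5q + 3
  Rosa's payoff to Up: q·5 + (1−q)·(-4) = 9q - 4
  -5q + 3 = 9q - 4  ⇒  -14q = -7  ⇒  q = 1/2.
The value is Rosa's expected payoff against this mix (using Down): (1/2)·(-2) + (1/2)·3 = 1/2.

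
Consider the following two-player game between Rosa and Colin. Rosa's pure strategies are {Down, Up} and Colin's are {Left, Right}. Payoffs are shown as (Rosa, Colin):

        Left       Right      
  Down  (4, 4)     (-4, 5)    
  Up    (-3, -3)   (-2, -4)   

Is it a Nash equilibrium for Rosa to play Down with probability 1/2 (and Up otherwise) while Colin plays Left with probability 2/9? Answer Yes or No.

Yes

Check Colin's indifference given Rosa's mix p = 1/2:
  payoff from Left = 1/2; payoff from Right = 1/2 — equal.
Check Rosa's indifference given Colin's mix q = 2/9:
  payoff from Down = -20/9; payoff from Up = -20/9 — equal.
Both players are indifferent, so neither can profitably deviate.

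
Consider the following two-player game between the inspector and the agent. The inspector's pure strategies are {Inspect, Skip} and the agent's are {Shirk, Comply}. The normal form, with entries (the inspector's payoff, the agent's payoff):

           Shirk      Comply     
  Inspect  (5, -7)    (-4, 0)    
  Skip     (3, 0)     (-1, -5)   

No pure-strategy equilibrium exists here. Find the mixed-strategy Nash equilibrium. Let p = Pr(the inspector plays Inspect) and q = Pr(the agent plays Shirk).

For the agent to be willing to mix, the agent must be indifferent between Shirk and Comply, which pins down the inspector's mix.
  the agent's payoff from Shirk: p·(-7) + (1−p)·0 = -7p
  the agent's payoff from Comply: p·0 + (1−p)·(-5) = 5p - 5
  -7p = 5p - 5  ⇒  -12p = -5  ⇒  p = 5/12.
The agent's mix must leave the inspector indifferent between Inspect and Skip.
  the inspector's payoff from Inspect: q·5 + (1−q)·(-4) = 9q - 4
  the inspector's payoff from Skip: q·3 + (1−q)·(-1) = 4q - 1
  9q - 4 = 4q - 1  ⇒  5q = 3  ⇒  q = 3/5.

p = 5/12, q = 3/5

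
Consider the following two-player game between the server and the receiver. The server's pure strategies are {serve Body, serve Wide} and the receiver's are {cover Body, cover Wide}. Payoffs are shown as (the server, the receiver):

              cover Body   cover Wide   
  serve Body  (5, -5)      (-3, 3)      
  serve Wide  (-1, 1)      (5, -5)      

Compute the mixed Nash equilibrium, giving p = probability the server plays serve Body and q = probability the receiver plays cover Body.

p = 3/7, q = 4/7

In a mixed equilibrium the receiver is indifferent between cover Body and cover Wide; this condition fixes p.
  the receiver's payoff from cover Body: p·(-5) + (1−p)·1 = -6p + 1
  the receiver's payoff from cover Wide: p·3 + (1−p)·(-5) = 8p - 5
  -6p + 1 = 8p - 5  ⇒  -14p = -6  ⇒  p = 3/7.
For the server to be willing to mix, the server must be indifferent between serve Body and serve Wide, which pins down the receiver's mix.
  the server's payoff from serve Body: q·5 + (1−q)·(-3) = 8q - 3
  the server's payoff from serve Wide: q·(-1) + (1−q)·5 = -6q + 5
  8q - 3 = -6q + 5  ⇒  14q = 8  ⇒  q = 4/7.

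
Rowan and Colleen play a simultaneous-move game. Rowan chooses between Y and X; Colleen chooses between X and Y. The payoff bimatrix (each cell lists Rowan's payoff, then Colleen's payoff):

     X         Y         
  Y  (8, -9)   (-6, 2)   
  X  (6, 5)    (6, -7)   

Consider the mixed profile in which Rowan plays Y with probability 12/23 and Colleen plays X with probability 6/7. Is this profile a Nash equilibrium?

Yes

Check Colleen's indifference given Rowan's mix p = 12/23:
  payoff from X = -53/23; payoff from Y = -53/23 — equal.
Check Rowan's indifference given Colleen's mix q = 6/7:
  payoff from Y = 6; payoff from X = 6 — equal.
Both players are indifferent, so neither can profitably deviate.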